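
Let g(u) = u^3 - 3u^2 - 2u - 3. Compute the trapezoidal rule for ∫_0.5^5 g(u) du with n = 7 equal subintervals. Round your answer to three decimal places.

-5.263

Δu = (5 − 0.5)/7 = 9/14.
g(0.5) = -4.625, g(8/7) = -2645/343, g(25/14) = -28657/2744, g(17/7) = -3851/343, g(43/14) = -23239/2744, g(26/7) = -197/343, g(61/14) = 38555/2744, g(5) = 37.
T_7 = (Δu/2)·[g(u_0) + 2g(u_1) + ... + 2g(u_{6}) + g(u_7)].
Sum ≈ -5.263.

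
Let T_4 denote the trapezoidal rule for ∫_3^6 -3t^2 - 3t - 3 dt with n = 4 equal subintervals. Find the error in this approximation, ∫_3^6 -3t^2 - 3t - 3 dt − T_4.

Exact integral: ∫_3^6 f(t) dt = -238.5.
T_4 = -239.34375.
Error = -238.5 − (-239.34375) = 0.84375.

0.84375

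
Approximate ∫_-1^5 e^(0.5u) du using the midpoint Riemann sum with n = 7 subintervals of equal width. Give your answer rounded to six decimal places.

Δu = (5 − (-1))/7 = 6/7.
Midpoints: -4/7, 2/7, 8/7, 2, 20/7, 26/7, 32/7.
f(-4/7) ≈ 0.751477, f(2/7) ≈ 1.153565, f(8/7) ≈ 1.770795, f(2) ≈ 2.718282, f(20/7) ≈ 4.172734, f(26/7) ≈ 6.405409, f(32/7) ≈ 9.832707.
Sum = Δu · [f(-4/7) + f(2/7) + f(8/7) + ...].
Sum ≈ 22.975688.

22.975688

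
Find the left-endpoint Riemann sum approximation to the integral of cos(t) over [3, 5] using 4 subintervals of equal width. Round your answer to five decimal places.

-1.39544

Δt = (5 − 3)/4 = 0.5.
Left endpoints: 3, 3.5, 4, 4.5.
f(3) ≈ -0.98999, f(3.5) ≈ -0.93646, f(4) ≈ -0.65364, f(4.5) ≈ -0.21080.
Sum = Δt · [f(3) + f(3.5) + f(4) + f(4.5)].
Sum ≈ -1.39544.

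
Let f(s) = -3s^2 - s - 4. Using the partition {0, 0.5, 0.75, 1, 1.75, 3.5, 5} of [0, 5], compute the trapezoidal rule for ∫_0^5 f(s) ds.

-162.15625

Subinterval widths: 0.5, 0.25, 0.25, 0.75, 1.75, 1.5.
f(0) = -4, f(0.5) = -5.25, f(0.75) = -6.4375, f(1) = -8, f(1.75) = -14.9375, f(3.5) = -44.25, f(5) = -84.
On each subinterval the trapezoid contributes (Δs_i/2)·[f(s_{i-1}) + f(s_i)].
Sum = -162.15625.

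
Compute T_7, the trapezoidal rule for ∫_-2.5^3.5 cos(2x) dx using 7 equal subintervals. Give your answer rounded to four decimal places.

-0.1120

Δx = (3.5 − (-2.5))/7 = 6/7.
f(-2.5) ≈ 0.2837, f(-23/14) ≈ -0.9896, f(-11/14) ≈ -0.0006, f(1/14) ≈ 0.9898, f(13/14) ≈ -0.2824, f(25/14) ≈ -0.9090, f(37/14) ≈ 0.5424, f(3.5) ≈ 0.7539.
T_7 = (Δx/2)·[f(x_0) + 2f(x_1) + ... + 2f(x_{6}) + f(x_7)].
Sum ≈ -0.1120.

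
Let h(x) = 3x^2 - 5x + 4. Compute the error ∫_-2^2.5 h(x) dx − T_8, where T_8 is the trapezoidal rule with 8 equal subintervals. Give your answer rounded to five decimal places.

Exact integral: ∫_-2^2.5 h(x) dx = 36.
T_8 ≈ 36.7119141.
Error ≈ 36 − 36.7119141 ≈ -0.71191.

-0.71191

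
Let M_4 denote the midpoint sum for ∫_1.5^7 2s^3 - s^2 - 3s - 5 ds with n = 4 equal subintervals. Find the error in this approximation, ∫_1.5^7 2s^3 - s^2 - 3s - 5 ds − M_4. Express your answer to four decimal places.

Exact integral: ∫_1.5^7 f(s) ds ≈ 987.135417.
M_4 ≈ 965.905273.
Error ≈ 987.135417 − 965.905273 ≈ 21.2301.

21.2301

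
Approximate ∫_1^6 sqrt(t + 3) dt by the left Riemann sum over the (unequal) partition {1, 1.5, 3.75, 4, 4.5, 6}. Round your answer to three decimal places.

11.853

Subinterval widths: 0.5, 2.25, 0.25, 0.5, 1.5.
Left endpoints: 1, 1.5, 3.75, 4, 4.5.
f(1) ≈ 2.000, f(1.5) ≈ 2.121, f(3.75) ≈ 2.598, f(4) ≈ 2.646, f(4.5) ≈ 2.739.
Sum = Σ Δt_i · f(t_i).
Sum ≈ 11.853.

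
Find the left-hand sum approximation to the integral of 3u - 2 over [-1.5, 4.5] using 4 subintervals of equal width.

1.5

Δu = (4.5 − (-1.5))/4 = 1.5.
Left endpoints: -1.5, 0, 1.5, 3.
f(-1.5) = -6.5, f(0) = -2, f(1.5) = 2.5, f(3) = 7.
Sum = Δu · [f(-1.5) + f(0) + f(1.5) + f(3)].
Sum = 1.5.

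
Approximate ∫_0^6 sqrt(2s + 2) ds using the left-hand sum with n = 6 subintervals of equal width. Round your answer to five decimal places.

15.31851

Δs = (6 − 0)/6 = 1.
Left endpoints: 0, 1, 2, 3, 4, 5.
f(0) ≈ 1.41421, f(1) ≈ 2.00000, f(2) ≈ 2.44949, f(3) ≈ 2.82843, f(4) ≈ 3.16228, f(5) ≈ 3.46410.
Sum = Δs · [f(0) + f(1) + f(2) + ...].
Sum ≈ 15.31851.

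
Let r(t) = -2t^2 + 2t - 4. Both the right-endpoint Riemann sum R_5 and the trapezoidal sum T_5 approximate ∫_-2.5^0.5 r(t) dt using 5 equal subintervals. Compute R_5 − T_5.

5.4

R_5 = -23.46.
T_5 = -28.86.
R_5 − T_5 = 5.4.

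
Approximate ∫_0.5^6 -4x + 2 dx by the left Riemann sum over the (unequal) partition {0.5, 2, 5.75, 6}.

-27.75

Subinterval widths: 1.5, 3.75, 0.25.
Left endpoints: 0.5, 2, 5.75.
f(0.5) = 0, f(2) = -6, f(5.75) = -21.
Sum = Σ Δx_i · f(x_i).
Sum = -27.75.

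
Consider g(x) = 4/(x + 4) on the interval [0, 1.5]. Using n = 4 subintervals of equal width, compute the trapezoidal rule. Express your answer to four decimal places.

Δx = (1.5 − 0)/4 = 0.375.
g(0) = 1, g(0.375) = 32/35, g(0.75) = 16/19, g(1.125) = 32/41, g(1.5) = 8/11.
T_4 = (Δx/2)·[g(x_0) + 2g(x_1) + 2g(x_2) + 2g(x_3) + g(x_4)].
Sum ≈ 1.2752.

1.2752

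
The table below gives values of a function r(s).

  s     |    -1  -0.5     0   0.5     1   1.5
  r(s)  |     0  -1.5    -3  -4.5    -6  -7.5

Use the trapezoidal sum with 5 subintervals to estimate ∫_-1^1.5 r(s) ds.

-9.375

Δs = 0.5.
T_5 = (0.5/2)·[0 + 2·(-1.5) + 2·(-3) + 2·(-4.5) + 2·(-6) + (-7.5)] = -9.375.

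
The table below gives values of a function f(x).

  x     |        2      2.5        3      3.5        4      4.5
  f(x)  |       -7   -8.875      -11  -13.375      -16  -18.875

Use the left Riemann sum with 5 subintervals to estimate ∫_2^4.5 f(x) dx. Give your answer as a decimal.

Δx = 0.5.
Sum = 0.5·[(-7) + (-8.875) + (-11) + (-13.375) + (-16)] = -28.125.

-28.125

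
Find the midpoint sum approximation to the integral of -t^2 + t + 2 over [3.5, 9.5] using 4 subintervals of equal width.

Δt = (9.5 − 3.5)/4 = 1.5.
Midpoints: 4.25, 5.75, 7.25, 8.75.
f(4.25) = -11.8125, f(5.75) = -25.3125, f(7.25) = -43.3125, f(8.75) = -65.8125.
Sum = Δt · [f(4.25) + f(5.75) + f(7.25) + f(8.75)].
Sum = -219.375.

-219.375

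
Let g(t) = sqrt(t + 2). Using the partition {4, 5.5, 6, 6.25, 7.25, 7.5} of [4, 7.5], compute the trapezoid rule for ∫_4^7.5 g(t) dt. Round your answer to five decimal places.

Subinterval widths: 1.5, 0.5, 0.25, 1, 0.25.
g(4) ≈ 2.44949, g(5.5) ≈ 2.73861, g(6) ≈ 2.82843, g(6.25) ≈ 2.87228, g(7.25) ≈ 3.04138, g(7.5) ≈ 3.08221.
On each subinterval the trapezoid contributes (Δt_i/2)·[g(t_{i-1}) + g(t_i)].
Sum ≈ 9.71771.

9.71771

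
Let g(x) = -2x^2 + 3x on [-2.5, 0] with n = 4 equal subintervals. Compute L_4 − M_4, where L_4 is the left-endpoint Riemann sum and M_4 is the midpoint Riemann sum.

-6.73828125

L_4 = -26.3671875.
M_4 = -19.62890625.
L_4 − M_4 = -6.73828125.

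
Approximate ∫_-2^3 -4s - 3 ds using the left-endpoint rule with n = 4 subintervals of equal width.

Δs = (3 − (-2))/4 = 1.25.
Left endpoints: -2, -0.75, 0.5, 1.75.
f(-2) = 5, f(-0.75) = 0, f(0.5) = -5, f(1.75) = -10.
Sum = Δs · [f(-2) + f(-0.75) + f(0.5) + f(1.75)].
Sum = -12.5.

-12.5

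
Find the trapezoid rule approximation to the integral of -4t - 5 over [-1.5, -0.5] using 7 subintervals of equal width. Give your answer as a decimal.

Δt = (-0.5 − (-1.5))/7 = 1/7.
f(-1.5) = 1, f(-19/14) = 3/7, f(-17/14) = -1/7, f(-15/14) = -5/7, f(-13/14) = -9/7, f(-11/14) = -13/7, f(-9/14) = -17/7, f(-0.5) = -3.
T_7 = (Δt/2)·[f(t_0) + 2f(t_1) + ... + 2f(t_{6}) + f(t_7)].
Sum = -1.

-1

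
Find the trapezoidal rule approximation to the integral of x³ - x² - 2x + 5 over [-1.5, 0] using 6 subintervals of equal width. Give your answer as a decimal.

Δx = (0 − (-1.5))/6 = 0.25.
f(-1.5) = 2.375, f(-1.25) = 3.984375, f(-1) = 5, f(-0.75) = 5.515625, f(-0.5) = 5.625, f(-0.25) = 5.421875, f(0) = 5.
T_6 = (Δx/2)·[f(x_0) + 2f(x_1) + ... + 2f(x_{5}) + f(x_6)].
Sum = 7.30859375.

7.30859375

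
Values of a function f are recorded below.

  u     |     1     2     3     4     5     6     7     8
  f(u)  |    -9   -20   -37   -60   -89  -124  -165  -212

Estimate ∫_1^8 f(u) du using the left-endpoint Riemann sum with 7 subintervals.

-504

Δu = 1.
Sum = 1·[(-9) + (-20) + (-37) + (-60) + (-89) + (-124) + (-165)] = -504.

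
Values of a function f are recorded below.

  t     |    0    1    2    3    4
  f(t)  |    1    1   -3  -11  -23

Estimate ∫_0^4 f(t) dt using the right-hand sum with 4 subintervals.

-36

Δt = 1.
Sum = 1·[1 + (-3) + (-11) + (-23)] = -36.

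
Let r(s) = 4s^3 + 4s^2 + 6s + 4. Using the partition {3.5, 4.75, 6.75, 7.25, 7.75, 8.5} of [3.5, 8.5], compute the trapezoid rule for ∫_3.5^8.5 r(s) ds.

Subinterval widths: 1.25, 2, 0.5, 0.5, 0.75.
r(3.5) = 245.5, r(4.75) = 551.4375, r(6.75) = 1456.9375, r(7.25) = 1782.0625, r(7.75) = 2152.6875, r(8.5) = 2800.5.
On each subinterval the trapezoid contributes (Δs_i/2)·[r(s_{i-1}) + r(s_i)].
Sum = 6157.34375.

6157.34375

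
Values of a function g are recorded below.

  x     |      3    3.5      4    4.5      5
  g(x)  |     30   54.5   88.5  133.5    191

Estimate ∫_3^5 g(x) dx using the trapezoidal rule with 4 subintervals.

Δx = 0.5.
T_4 = (0.5/2)·[30 + 2·54.5 + 2·88.5 + 2·133.5 + 191] = 193.5.

193.5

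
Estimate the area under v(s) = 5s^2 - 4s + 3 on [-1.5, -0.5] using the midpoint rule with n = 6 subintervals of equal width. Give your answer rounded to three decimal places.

Δs = (-0.5 − (-1.5))/6 = 1/6.
Midpoints: -17/12, -1.25, -13/12, -11/12, -0.75, -7/12.
v(-17/12) = 2693/144, v(-1.25) = 15.8125, v(-13/12) = 1901/144, v(-11/12) = 1565/144, v(-0.75) = 8.8125, v(-7/12) = 1013/144.
Sum = Δs · [v(-17/12) + v(-1.25) + v(-13/12) + ...].
Sum ≈ 12.405.

12.405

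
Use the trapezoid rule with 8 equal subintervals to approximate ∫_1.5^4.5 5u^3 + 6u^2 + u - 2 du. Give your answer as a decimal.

Δu = (4.5 − 1.5)/8 = 0.375.
f(1.5) = 29.875, f(1.875) = 27611/512, f(2.25) = 87.578125, f(2.625) = 67793/512, f(3) = 190, f(3.375) = 134111/512, f(3.75) = 349.796875, f(4.125) = 233045/512, f(4.5) = 579.625.
T_8 = (Δu/2)·[f(u_0) + 2f(u_1) + ... + 2f(u_{7}) + f(u_8)].
Sum = 688.3359375.

688.3359375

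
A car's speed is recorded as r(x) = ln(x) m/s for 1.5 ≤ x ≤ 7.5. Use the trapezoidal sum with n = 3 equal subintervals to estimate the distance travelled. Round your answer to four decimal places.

8.3354

Δx = (7.5 − 1.5)/3 = 2.
r(1.5) ≈ 0.4055, r(3.5) ≈ 1.2528, r(5.5) ≈ 1.7047, r(7.5) ≈ 2.0149.
T_3 = (Δx/2)·[r(x_0) + 2r(x_1) + 2r(x_2) + r(x_3)].
Sum ≈ 8.3354.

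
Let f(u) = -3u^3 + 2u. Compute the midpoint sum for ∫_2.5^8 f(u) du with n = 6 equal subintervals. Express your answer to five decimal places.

-2966.75586

Δu = (8 − 2.5)/6 = 11/12.
Midpoints: 71/24, 3.875, 115/24, 137/24, 6.625, 181/24.
f(71/24) = -330647/4608, f(3.875) = -85405/512, f(115/24) = -1476715/4608, f(137/24) = -2518745/4608, f(6.625) = -439847/512, f(181/24) = -5860237/4608.
Sum = Δu · [f(71/24) + f(3.875) + f(115/24) + ...].
Sum ≈ -2966.75586.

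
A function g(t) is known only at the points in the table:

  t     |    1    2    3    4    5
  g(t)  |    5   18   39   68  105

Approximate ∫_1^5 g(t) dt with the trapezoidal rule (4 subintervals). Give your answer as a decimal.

Δt = 1.
T_4 = (1/2)·[5 + 2·18 + 2·39 + 2·68 + 105] = 180.

180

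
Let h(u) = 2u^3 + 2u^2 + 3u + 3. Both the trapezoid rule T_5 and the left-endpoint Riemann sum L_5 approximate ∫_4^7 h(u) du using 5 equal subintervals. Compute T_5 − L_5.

T_5 = 1323.3.
L_5 = 1133.4.
T_5 − L_5 = 189.9.

189.9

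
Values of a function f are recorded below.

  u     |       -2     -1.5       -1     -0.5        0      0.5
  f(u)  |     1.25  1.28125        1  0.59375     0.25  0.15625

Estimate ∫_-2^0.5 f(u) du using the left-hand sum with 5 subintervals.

2.1875

Δu = 0.5.
Sum = 0.5·[1.25 + 1.28125 + 1 + 0.59375 + 0.25] = 2.1875.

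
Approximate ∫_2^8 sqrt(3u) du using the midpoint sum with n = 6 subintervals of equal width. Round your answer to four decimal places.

22.8745

Δu = (8 − 2)/6 = 1.
Midpoints: 2.5, 3.5, 4.5, 5.5, 6.5, 7.5.
f(2.5) ≈ 2.7386, f(3.5) ≈ 3.2404, f(4.5) ≈ 3.6742, f(5.5) ≈ 4.0620, f(6.5) ≈ 4.4159, f(7.5) ≈ 4.7434.
Sum = Δu · [f(2.5) + f(3.5) + f(4.5) + ...].
Sum ≈ 22.8745.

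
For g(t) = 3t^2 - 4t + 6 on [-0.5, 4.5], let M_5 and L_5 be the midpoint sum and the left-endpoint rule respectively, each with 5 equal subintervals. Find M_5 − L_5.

M_5 = 80.
L_5 = 63.75.
M_5 − L_5 = 16.25.

16.25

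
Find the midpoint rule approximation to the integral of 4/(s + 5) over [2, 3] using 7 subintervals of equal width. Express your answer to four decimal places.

Δs = (3 − 2)/7 = 1/7.
Midpoints: 29/14, 31/14, 33/14, 2.5, 37/14, 39/14, 41/14.
f(29/14) = 56/99, f(31/14) = 56/101, f(33/14) = 56/103, f(2.5) = 8/15, f(37/14) = 56/107, f(39/14) = 56/109, f(41/14) = 56/111.
Sum = Δs · [f(29/14) + f(31/14) + f(33/14) + ...].
Sum ≈ 0.5341.

0.5341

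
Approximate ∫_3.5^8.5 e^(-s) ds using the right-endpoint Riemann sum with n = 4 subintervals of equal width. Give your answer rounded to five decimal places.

0.01506

Δs = (8.5 − 3.5)/4 = 1.25.
Right endpoints: 4.75, 6, 7.25, 8.5.
f(4.75) ≈ 0.00865, f(6) ≈ 0.00248, f(7.25) ≈ 0.00071, f(8.5) ≈ 0.00020.
Sum = Δs · [f(4.75) + f(6) + f(7.25) + f(8.5)].
Sum ≈ 0.01506.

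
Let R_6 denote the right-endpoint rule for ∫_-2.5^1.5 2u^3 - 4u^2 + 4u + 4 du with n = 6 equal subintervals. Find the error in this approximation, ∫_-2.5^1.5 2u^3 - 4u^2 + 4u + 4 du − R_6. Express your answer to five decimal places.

Exact integral: ∫_-2.5^1.5 f(u) du ≈ -34.3333333.
R_6 ≈ -13.0740741.
Error ≈ -34.3333333 − (-13.0740741) ≈ -21.25926.

-21.25926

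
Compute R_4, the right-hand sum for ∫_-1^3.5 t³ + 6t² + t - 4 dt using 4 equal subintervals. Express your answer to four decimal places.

187.0752

Δt = (3.5 − (-1))/4 = 1.125.
Right endpoints: 0.125, 1.25, 2.375, 3.5.
f(0.125) = -1935/512, f(1.25) = 8.578125, f(2.375) = 23355/512, f(3.5) = 115.875.
Sum = Δt · [f(0.125) + f(1.25) + f(2.375) + f(3.5)].
Sum ≈ 187.0752.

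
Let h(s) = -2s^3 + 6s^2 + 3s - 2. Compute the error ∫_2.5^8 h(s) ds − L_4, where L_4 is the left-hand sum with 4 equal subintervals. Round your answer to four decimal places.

-388.7598

Exact integral: ∫_2.5^8 h(s) ds = -960.09375.
L_4 ≈ -571.333984.
Error ≈ -960.09375 − (-571.333984) ≈ -388.7598.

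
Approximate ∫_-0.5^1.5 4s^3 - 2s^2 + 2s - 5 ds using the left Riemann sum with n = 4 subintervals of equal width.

Δs = (1.5 − (-0.5))/4 = 0.5.
Left endpoints: -0.5, 0, 0.5, 1.
f(-0.5) = -7, f(0) = -5, f(0.5) = -4, f(1) = -1.
Sum = Δs · [f(-0.5) + f(0) + f(0.5) + f(1)].
Sum = -8.5.

-8.5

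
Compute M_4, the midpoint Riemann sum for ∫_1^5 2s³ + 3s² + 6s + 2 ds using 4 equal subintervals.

Δs = (5 − 1)/4 = 1.
Midpoints: 1.5, 2.5, 3.5, 4.5.
f(1.5) = 24.5, f(2.5) = 67, f(3.5) = 145.5, f(4.5) = 272.
Sum = Δs · [f(1.5) + f(2.5) + f(3.5) + f(4.5)].
Sum = 509.

509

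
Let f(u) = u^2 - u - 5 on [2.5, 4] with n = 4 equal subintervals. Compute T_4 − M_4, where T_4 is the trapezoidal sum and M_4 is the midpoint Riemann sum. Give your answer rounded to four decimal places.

T_4 = 3.78515625.
M_4 ≈ 3.732422.
T_4 − M_4 ≈ 0.0527.

0.0527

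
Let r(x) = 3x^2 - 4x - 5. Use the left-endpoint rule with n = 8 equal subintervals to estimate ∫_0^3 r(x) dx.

Δx = (3 − 0)/8 = 0.375.
Left endpoints: 0, 0.375, 0.75, 1.125, 1.5, 1.875, 2.25, 2.625.
r(0) = -5, r(0.375) = -6.078125, r(0.75) = -6.3125, r(1.125) = -5.703125, r(1.5) = -4.25, r(1.875) = -1.953125, r(2.25) = 1.1875, r(2.625) = 5.171875.
Sum = Δx · [r(0) + r(0.375) + r(0.75) + ...].
Sum = -8.6015625.

-8.6015625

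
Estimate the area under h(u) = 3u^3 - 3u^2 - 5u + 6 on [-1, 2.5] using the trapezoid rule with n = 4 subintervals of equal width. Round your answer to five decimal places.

Δu = (2.5 − (-1))/4 = 0.875.
h(-1) = 5, h(-0.125) = 3365/512, h(0.75) = 1.828125, h(1.625) = 1447/512, h(2.5) = 21.625.
T_4 = (Δu/2)·[h(u_0) + 2h(u_1) + 2h(u_2) + 2h(u_3) + h(u_4)].
Sum ≈ 21.47168.

21.47168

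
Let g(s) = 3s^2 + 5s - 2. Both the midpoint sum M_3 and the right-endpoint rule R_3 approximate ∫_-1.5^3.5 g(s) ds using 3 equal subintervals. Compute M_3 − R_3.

-56.25

M_3 ≈ 57.777778.
R_3 ≈ 114.027778.
M_3 − R_3 = -56.25.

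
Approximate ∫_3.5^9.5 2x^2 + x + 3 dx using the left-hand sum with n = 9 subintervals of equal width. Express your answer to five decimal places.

Δx = (9.5 − 3.5)/9 = 2/3.
Left endpoints: 3.5, 25/6, 29/6, 5.5, 37/6, 41/6, 7.5, 49/6, 53/6.
f(3.5) = 31, f(25/6) = 377/9, f(29/6) = 491/9, f(5.5) = 69, f(37/6) = 767/9, f(41/6) = 929/9, f(7.5) = 123, f(49/6) = 1301/9, f(53/6) = 1511/9.
Sum = Δx · [f(3.5) + f(25/6) + f(29/6) + ...].
Sum ≈ 546.88889.

546.88889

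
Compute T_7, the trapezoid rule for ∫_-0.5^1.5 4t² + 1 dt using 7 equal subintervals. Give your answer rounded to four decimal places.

Δt = (1.5 − (-0.5))/7 = 2/7.
f(-0.5) = 2, f(-3/14) = 58/49, f(1/14) = 50/49, f(5/14) = 74/49, f(9/14) = 130/49, f(13/14) = 218/49, f(17/14) = 338/49, f(1.5) = 10.
T_7 = (Δt/2)·[f(t_0) + 2f(t_1) + ... + 2f(t_{6}) + f(t_7)].
Sum ≈ 6.7755.

6.7755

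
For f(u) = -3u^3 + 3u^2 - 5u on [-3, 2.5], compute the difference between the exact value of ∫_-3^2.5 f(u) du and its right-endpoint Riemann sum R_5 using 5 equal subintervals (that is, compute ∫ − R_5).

Exact integral: ∫_-3^2.5 f(u) du = 80.953125.
R_5 = -3.2175.
Error = 80.953125 − (-3.2175) = 84.170625.

84.170625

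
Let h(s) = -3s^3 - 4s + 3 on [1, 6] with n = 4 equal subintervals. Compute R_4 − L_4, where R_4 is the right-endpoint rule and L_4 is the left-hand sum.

R_4 = -1482.890625.
L_4 = -651.640625.
R_4 − L_4 = -831.25.

-831.25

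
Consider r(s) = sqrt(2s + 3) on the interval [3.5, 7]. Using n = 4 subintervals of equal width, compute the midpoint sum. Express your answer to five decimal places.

Δs = (7 − 3.5)/4 = 0.875.
Midpoints: 3.9375, 4.8125, 5.6875, 6.5625.
r(3.9375) ≈ 3.29773, r(4.8125) ≈ 3.55317, r(5.6875) ≈ 3.79144, r(6.5625) ≈ 4.01559.
Sum = Δs · [r(3.9375) + r(4.8125) + r(5.6875) + r(6.5625)].
Sum ≈ 12.82569.

12.82569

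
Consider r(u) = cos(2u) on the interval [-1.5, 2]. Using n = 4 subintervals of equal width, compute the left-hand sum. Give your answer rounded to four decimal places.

Δu = (2 − (-1.5))/4 = 0.875.
Left endpoints: -1.5, -0.625, 0.25, 1.125.
r(-1.5) ≈ -0.9900, r(-0.625) ≈ 0.3153, r(0.25) ≈ 0.8776, r(1.125) ≈ -0.6282.
Sum = Δu · [r(-1.5) + r(-0.625) + r(0.25) + r(1.125)].
Sum ≈ -0.3721.

-0.3721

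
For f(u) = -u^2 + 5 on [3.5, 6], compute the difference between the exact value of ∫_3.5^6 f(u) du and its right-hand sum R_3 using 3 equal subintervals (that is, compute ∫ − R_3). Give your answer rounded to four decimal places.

Exact integral: ∫_3.5^6 f(u) du ≈ -45.208333.
R_3 ≈ -55.393519.
Error ≈ -45.208333 − (-55.393519) ≈ 10.1852.

10.1852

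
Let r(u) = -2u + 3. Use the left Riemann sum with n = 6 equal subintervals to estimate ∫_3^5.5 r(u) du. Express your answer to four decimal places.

Δu = (5.5 − 3)/6 = 5/12.
Left endpoints: 3, 41/12, 23/6, 4.25, 14/3, 61/12.
r(3) = -3, r(41/12) = -23/6, r(23/6) = -14/3, r(4.25) = -5.5, r(14/3) = -19/3, r(61/12) = -43/6.
Sum = Δu · [r(3) + r(41/12) + r(23/6) + ...].
Sum ≈ -12.7083.

-12.7083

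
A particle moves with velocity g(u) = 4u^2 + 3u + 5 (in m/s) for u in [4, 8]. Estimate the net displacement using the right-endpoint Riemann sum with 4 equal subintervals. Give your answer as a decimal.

Δu = (8 − 4)/4 = 1.
Right endpoints: 5, 6, 7, 8.
g(5) = 120, g(6) = 167, g(7) = 222, g(8) = 285.
Sum = Δu · [g(5) + g(6) + g(7) + g(8)].
Sum = 794.

794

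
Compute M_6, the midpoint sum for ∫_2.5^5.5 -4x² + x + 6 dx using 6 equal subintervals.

Δx = (5.5 − 2.5)/6 = 0.5.
Midpoints: 2.75, 3.25, 3.75, 4.25, 4.75, 5.25.
f(2.75) = -21.5, f(3.25) = -33, f(3.75) = -46.5, f(4.25) = -62, f(4.75) = -79.5, f(5.25) = -99.
Sum = Δx · [f(2.75) + f(3.25) + f(3.75) + ...].
Sum = -170.75.

-170.75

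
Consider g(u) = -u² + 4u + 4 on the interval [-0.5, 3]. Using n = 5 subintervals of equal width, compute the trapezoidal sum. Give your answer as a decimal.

Δu = (3 − (-0.5))/5 = 0.7.
g(-0.5) = 1.75, g(0.2) = 4.76, g(0.9) = 6.79, g(1.6) = 7.84, g(2.3) = 7.91, g(3) = 7.
T_5 = (Δu/2)·[g(u_0) + 2g(u_1) + ... + 2g(u_{4}) + g(u_5)].
Sum = 22.1725.

22.1725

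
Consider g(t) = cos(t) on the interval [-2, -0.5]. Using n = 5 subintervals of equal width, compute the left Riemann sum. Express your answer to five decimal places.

0.23258

Δt = (-0.5 − (-2))/5 = 0.3.
Left endpoints: -2, -1.7, -1.4, -1.1, -0.8.
g(-2) ≈ -0.41615, g(-1.7) ≈ -0.12884, g(-1.4) ≈ 0.16997, g(-1.1) ≈ 0.45360, g(-0.8) ≈ 0.69671.
Sum = Δt · [g(-2) + g(-1.7) + g(-1.4) + g(-1.1) + g(-0.8)].
Sum ≈ 0.23258.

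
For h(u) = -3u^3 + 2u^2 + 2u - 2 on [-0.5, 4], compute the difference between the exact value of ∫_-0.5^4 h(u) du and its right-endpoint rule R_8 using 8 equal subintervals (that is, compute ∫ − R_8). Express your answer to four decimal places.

Exact integral: ∫_-0.5^4 h(u) du = -142.453125.
R_8 ≈ -188.430908.
Error ≈ -142.453125 − (-188.430908) ≈ 45.9778.

45.9778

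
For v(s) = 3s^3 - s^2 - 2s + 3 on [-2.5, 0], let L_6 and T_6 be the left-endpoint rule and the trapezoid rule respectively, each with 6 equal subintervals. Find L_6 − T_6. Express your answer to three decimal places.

L_6 ≈ -31.66739.
T_6 ≈ -21.64135.
L_6 − T_6 ≈ -10.026.

-10.026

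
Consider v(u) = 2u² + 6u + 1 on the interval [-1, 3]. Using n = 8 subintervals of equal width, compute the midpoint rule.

Δu = (3 − (-1))/8 = 0.5.
Midpoints: -0.75, -0.25, 0.25, 0.75, 1.25, 1.75, 2.25, 2.75.
v(-0.75) = -2.375, v(-0.25) = -0.375, v(0.25) = 2.625, v(0.75) = 6.625, v(1.25) = 11.625, v(1.75) = 17.625, v(2.25) = 24.625, v(2.75) = 32.625.
Sum = Δu · [v(-0.75) + v(-0.25) + v(0.25) + ...].
Sum = 46.5.

46.5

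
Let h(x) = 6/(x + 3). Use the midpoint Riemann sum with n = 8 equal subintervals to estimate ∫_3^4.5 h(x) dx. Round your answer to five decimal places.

1.33877

Δx = (4.5 − 3)/8 = 0.1875.
Midpoints: 3.09375, 3.28125, 3.46875, 3.65625, 3.84375, 4.03125, 4.21875, 4.40625.
h(3.09375) = 64/65, h(3.28125) = 64/67, h(3.46875) = 64/69, h(3.65625) = 64/71, h(3.84375) = 64/73, h(4.03125) = 64/75, h(4.21875) = 64/77, h(4.40625) = 64/79.
Sum = Δx · [h(3.09375) + h(3.28125) + h(3.46875) + ...].
Sum ≈ 1.33877.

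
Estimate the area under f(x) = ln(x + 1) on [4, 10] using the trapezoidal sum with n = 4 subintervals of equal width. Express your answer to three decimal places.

Δx = (10 − 4)/4 = 1.5.
f(4) ≈ 1.609, f(5.5) ≈ 1.872, f(7) ≈ 2.079, f(8.5) ≈ 2.251, f(10) ≈ 2.398.
T_4 = (Δx/2)·[f(x_0) + 2f(x_1) + 2f(x_2) + 2f(x_3) + f(x_4)].
Sum ≈ 12.309.

12.309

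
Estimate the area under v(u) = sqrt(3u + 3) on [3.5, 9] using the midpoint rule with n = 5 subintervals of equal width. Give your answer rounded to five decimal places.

Δu = (9 − 3.5)/5 = 1.1.
Midpoints: 4.05, 5.15, 6.25, 7.35, 8.45.
v(4.05) ≈ 3.89230, v(5.15) ≈ 4.29535, v(6.25) ≈ 4.66369, v(7.35) ≈ 5.00500, v(8.45) ≈ 5.32447.
Sum = Δu · [v(4.05) + v(5.15) + v(6.25) + v(7.35) + v(8.45)].
Sum ≈ 25.49889.

25.49889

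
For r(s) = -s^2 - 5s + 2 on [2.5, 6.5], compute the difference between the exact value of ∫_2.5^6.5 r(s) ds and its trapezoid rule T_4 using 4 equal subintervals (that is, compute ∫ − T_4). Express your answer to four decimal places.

Exact integral: ∫_2.5^6.5 r(s) ds ≈ -168.333333.
T_4 = -169.
Error ≈ -168.333333 − (-169) ≈ 0.6667.

0.6667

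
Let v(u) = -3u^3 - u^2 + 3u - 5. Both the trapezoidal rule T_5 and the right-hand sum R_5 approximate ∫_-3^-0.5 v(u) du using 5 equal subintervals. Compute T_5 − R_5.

T_5 = 27.65625.
R_5 = 11.5625.
T_5 − R_5 = 16.09375.

16.09375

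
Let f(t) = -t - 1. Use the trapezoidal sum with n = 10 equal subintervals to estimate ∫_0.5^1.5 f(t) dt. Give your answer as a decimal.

-2

Δt = (1.5 − 0.5)/10 = 0.1.
f(0.5) = -1.5, f(0.6) = -1.6, f(0.7) = -1.7, f(0.8) = -1.8, f(0.9) = -1.9, f(1) = -2, f(1.1) = -2.1, f(1.2) = -2.2, f(1.3) = -2.3, f(1.4) = -2.4, f(1.5) = -2.5.
T_10 = (Δt/2)·[f(t_0) + 2f(t_1) + ... + 2f(t_{9}) + f(t_10)].
Sum = -2.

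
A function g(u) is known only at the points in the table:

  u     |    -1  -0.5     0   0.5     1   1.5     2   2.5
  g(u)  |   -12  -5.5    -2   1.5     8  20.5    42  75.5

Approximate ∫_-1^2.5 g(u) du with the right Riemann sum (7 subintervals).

70

Δu = 0.5.
Sum = 0.5·[(-5.5) + (-2) + 1.5 + 8 + 20.5 + 42 + 75.5] = 70.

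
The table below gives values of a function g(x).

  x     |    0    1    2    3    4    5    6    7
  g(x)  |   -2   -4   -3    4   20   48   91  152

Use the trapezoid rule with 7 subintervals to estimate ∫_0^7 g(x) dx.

231

Δx = 1.
T_7 = (1/2)·[(-2) + 2·(-4) + 2·(-3) + 2·4 + 2·20 + 2·48 + 2·91 + 152] = 231.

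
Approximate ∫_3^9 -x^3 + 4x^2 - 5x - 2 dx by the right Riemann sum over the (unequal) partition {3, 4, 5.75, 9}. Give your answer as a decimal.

-1646.06640625

Subinterval widths: 1, 1.75, 3.25.
Right endpoints: 4, 5.75, 9.
f(4) = -22, f(5.75) = -88.609375, f(9) = -452.
Sum = Σ Δx_i · f(x_i).
Sum = -1646.06640625.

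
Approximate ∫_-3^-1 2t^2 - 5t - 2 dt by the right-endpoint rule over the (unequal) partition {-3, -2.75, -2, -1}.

Subinterval widths: 0.25, 0.75, 1.
Right endpoints: -2.75, -2, -1.
f(-2.75) = 26.875, f(-2) = 16, f(-1) = 5.
Sum = Σ Δt_i · f(t_i).
Sum = 23.71875.

23.71875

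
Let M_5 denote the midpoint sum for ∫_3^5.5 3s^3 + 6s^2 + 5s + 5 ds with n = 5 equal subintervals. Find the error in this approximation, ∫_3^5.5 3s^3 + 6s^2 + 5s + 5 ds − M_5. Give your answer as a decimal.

2.3046875

Exact integral: ∫_3^5.5 f(s) ds = 969.921875.
M_5 = 967.6171875.
Error = 969.921875 − 967.6171875 = 2.3046875.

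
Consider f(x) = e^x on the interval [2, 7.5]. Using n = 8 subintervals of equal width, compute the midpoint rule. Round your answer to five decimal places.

Δx = (7.5 − 2)/8 = 0.6875.
Midpoints: 2.34375, 3.03125, 3.71875, 4.40625, 5.09375, 5.78125, 6.46875, 7.15625.
f(2.34375) ≈ 10.42024, f(3.03125) ≈ 20.72312, f(3.71875) ≈ 41.21285, f(4.40625) ≈ 81.96153, f(5.09375) ≈ 162.99997, f(5.78125) ≈ 324.16414, f(6.46875) ≈ 644.67738, f(7.15625) ≈ 1282.09405.
Sum = Δx · [f(2.34375) + f(3.03125) + f(3.71875) + ...].
Sum ≈ 1765.67413.

1765.67413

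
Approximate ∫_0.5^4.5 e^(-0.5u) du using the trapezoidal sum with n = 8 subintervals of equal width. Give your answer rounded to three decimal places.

1.354

Δu = (4.5 − 0.5)/8 = 0.5.
f(0.5) ≈ 0.779, f(1) ≈ 0.607, f(1.5) ≈ 0.472, f(2) ≈ 0.368, f(2.5) ≈ 0.287, f(3) ≈ 0.223, f(3.5) ≈ 0.174, f(4) ≈ 0.135, f(4.5) ≈ 0.105.
T_8 = (Δu/2)·[f(u_0) + 2f(u_1) + ... + 2f(u_{7}) + f(u_8)].
Sum ≈ 1.354.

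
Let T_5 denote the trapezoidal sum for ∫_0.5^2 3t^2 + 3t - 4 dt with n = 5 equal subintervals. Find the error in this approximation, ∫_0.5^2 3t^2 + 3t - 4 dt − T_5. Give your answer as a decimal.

-0.0675

Exact integral: ∫_0.5^2 f(t) dt = 7.5.
T_5 = 7.5675.
Error = 7.5 − 7.5675 = -0.0675.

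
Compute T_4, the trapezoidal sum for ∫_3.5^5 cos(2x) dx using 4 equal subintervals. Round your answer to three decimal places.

-0.572

Δx = (5 − 3.5)/4 = 0.375.
f(3.5) ≈ 0.754, f(3.875) ≈ 0.104, f(4.25) ≈ -0.602, f(4.625) ≈ -0.985, f(5) ≈ -0.839.
T_4 = (Δx/2)·[f(x_0) + 2f(x_1) + 2f(x_2) + 2f(x_3) + f(x_4)].
Sum ≈ -0.572.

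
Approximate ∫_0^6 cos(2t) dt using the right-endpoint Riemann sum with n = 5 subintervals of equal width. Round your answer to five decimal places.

Δt = (6 − 0)/5 = 1.2.
Right endpoints: 1.2, 2.4, 3.6, 4.8, 6.
f(1.2) ≈ -0.73739, f(2.4) ≈ 0.08750, f(3.6) ≈ 0.60835, f(4.8) ≈ -0.98469, f(6) ≈ 0.84385.
Sum = Δt · [f(1.2) + f(2.4) + f(3.6) + f(4.8) + f(6)].
Sum ≈ -0.21885.

-0.21885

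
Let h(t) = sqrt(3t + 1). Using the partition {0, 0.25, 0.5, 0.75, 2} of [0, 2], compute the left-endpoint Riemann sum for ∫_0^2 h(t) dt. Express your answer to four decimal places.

Subinterval widths: 0.25, 0.25, 0.25, 1.25.
Left endpoints: 0, 0.25, 0.5, 0.75.
h(0) ≈ 1.0000, h(0.25) ≈ 1.3229, h(0.5) ≈ 1.5811, h(0.75) ≈ 1.8028.
Sum = Σ Δt_i · h(t_i).
Sum ≈ 3.2295.

3.2295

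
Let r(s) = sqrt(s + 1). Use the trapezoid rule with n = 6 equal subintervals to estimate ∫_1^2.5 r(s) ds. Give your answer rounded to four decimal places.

2.4792

Δs = (2.5 − 1)/6 = 0.25.
r(1) ≈ 1.4142, r(1.25) ≈ 1.5000, r(1.5) ≈ 1.5811, r(1.75) ≈ 1.6583, r(2) ≈ 1.7321, r(2.25) ≈ 1.8028, r(2.5) ≈ 1.8708.
T_6 = (Δs/2)·[r(s_0) + 2r(s_1) + ... + 2r(s_{5}) + r(s_6)].
Sum ≈ 2.4792.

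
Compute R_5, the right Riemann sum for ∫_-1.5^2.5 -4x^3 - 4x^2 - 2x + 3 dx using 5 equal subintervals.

Δx = (2.5 − (-1.5))/5 = 0.8.
Right endpoints: -0.7, 0.1, 0.9, 1.7, 2.5.
f(-0.7) = 3.812, f(0.1) = 2.756, f(0.9) = -4.956, f(1.7) = -31.612, f(2.5) = -89.5.
Sum = Δx · [f(-0.7) + f(0.1) + f(0.9) + f(1.7) + f(2.5)].
Sum = -95.6.

-95.6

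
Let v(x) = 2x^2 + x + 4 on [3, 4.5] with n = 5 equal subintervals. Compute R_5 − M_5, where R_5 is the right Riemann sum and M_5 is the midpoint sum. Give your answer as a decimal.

3.6675

R_5 = 58.02.
M_5 = 54.3525.
R_5 − M_5 = 3.6675.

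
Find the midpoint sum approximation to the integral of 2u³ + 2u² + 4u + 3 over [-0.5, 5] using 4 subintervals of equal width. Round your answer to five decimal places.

Δu = (5 − (-0.5))/4 = 1.375.
Midpoints: 0.1875, 1.5625, 2.9375, 4.3125.
f(0.1875) = 7851/2048, f(1.5625) = 44569/2048, f(2.9375) = 169375/2048, f(4.3125) = 446157/2048.
Sum = Δu · [f(0.1875) + f(1.5625) + f(2.9375) + f(4.3125)].
Sum ≈ 448.45410.

448.45410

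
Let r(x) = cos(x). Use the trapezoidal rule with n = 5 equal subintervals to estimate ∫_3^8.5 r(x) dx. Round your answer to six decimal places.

0.589706

Δx = (8.5 − 3)/5 = 1.1.
r(3) ≈ -0.989992, r(4.1) ≈ -0.574824, r(5.2) ≈ 0.468517, r(6.3) ≈ 0.999859, r(7.4) ≈ 0.438547, r(8.5) ≈ -0.602012.
T_5 = (Δx/2)·[r(x_0) + 2r(x_1) + ... + 2r(x_{4}) + r(x_5)].
Sum ≈ 0.589706.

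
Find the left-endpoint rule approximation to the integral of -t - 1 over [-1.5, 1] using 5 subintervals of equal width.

Δt = (1 − (-1.5))/5 = 0.5.
Left endpoints: -1.5, -1, -0.5, 0, 0.5.
f(-1.5) = 0.5, f(-1) = 0, f(-0.5) = -0.5, f(0) = -1, f(0.5) = -1.5.
Sum = Δt · [f(-1.5) + f(-1) + f(-0.5) + f(0) + f(0.5)].
Sum = -1.25.

-1.25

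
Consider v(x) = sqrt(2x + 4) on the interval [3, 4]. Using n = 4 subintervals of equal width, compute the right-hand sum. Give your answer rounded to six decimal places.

3.353065

Δx = (4 − 3)/4 = 0.25.
Right endpoints: 3.25, 3.5, 3.75, 4.
v(3.25) ≈ 3.240370, v(3.5) ≈ 3.316625, v(3.75) ≈ 3.391165, v(4) ≈ 3.464102.
Sum = Δx · [v(3.25) + v(3.5) + v(3.75) + v(4)].
Sum ≈ 3.353065.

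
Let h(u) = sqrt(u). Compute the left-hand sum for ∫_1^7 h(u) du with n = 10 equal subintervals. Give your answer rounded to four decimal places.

Δu = (7 − 1)/10 = 0.6.
Left endpoints: 1, 1.6, 2.2, 2.8, 3.4, 4, 4.6, 5.2, 5.8, 6.4.
h(1) ≈ 1.0000, h(1.6) ≈ 1.2649, h(2.2) ≈ 1.4832, h(2.8) ≈ 1.6733, h(3.4) ≈ 1.8439, h(4) ≈ 2.0000, h(4.6) ≈ 2.1448, h(5.2) ≈ 2.2804, h(5.8) ≈ 2.4083, h(6.4) ≈ 2.5298.
Sum = Δu · [h(1) + h(1.6) + h(2.2) + ...].
Sum ≈ 11.1772.

11.1772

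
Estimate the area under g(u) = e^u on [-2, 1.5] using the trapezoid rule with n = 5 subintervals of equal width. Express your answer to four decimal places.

4.5224

Δu = (1.5 − (-2))/5 = 0.7.
g(-2) ≈ 0.1353, g(-1.3) ≈ 0.2725, g(-0.6) ≈ 0.5488, g(0.1) ≈ 1.1052, g(0.8) ≈ 2.2255, g(1.5) ≈ 4.4817.
T_5 = (Δu/2)·[g(u_0) + 2g(u_1) + ... + 2g(u_{4}) + g(u_5)].
Sum ≈ 4.5224.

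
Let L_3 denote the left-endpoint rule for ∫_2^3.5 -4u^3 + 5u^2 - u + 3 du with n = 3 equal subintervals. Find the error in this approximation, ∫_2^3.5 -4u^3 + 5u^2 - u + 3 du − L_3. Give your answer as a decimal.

Exact integral: ∫_2^3.5 f(u) du = -75.5625.
L_3 = -52.375.
Error = -75.5625 − (-52.375) = -23.1875.

-23.1875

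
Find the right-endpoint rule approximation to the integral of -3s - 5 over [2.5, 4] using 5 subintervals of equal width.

Δs = (4 − 2.5)/5 = 0.3.
Right endpoints: 2.8, 3.1, 3.4, 3.7, 4.
f(2.8) = -13.4, f(3.1) = -14.3, f(3.4) = -15.2, f(3.7) = -16.1, f(4) = -17.
Sum = Δs · [f(2.8) + f(3.1) + f(3.4) + f(3.7) + f(4)].
Sum = -22.8.

-22.8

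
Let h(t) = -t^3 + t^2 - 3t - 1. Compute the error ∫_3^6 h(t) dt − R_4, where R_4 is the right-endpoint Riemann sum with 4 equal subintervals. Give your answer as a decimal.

Exact integral: ∫_3^6 h(t) dt = -284.25.
R_4 = -351.890625.
Error = -284.25 − (-351.890625) = 67.640625.

67.640625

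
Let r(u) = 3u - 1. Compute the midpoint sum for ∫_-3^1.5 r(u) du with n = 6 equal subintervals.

-14.625

Δu = (1.5 − (-3))/6 = 0.75.
Midpoints: -2.625, -1.875, -1.125, -0.375, 0.375, 1.125.
r(-2.625) = -8.875, r(-1.875) = -6.625, r(-1.125) = -4.375, r(-0.375) = -2.125, r(0.375) = 0.125, r(1.125) = 2.375.
Sum = Δu · [r(-2.625) + r(-1.875) + r(-1.125) + ...].
Sum = -14.625.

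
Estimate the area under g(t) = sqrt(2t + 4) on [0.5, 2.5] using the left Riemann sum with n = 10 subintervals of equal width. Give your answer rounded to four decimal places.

Δt = (2.5 − 0.5)/10 = 0.2.
Left endpoints: 0.5, 0.7, 0.9, 1.1, 1.3, 1.5, 1.7, 1.9, 2.1, 2.3.
g(0.5) ≈ 2.2361, g(0.7) ≈ 2.3238, g(0.9) ≈ 2.4083, g(1.1) ≈ 2.4900, g(1.3) ≈ 2.5690, g(1.5) ≈ 2.6458, g(1.7) ≈ 2.7203, g(1.9) ≈ 2.7928, g(2.1) ≈ 2.8636, g(2.3) ≈ 2.9326.
Sum = Δt · [g(0.5) + g(0.7) + g(0.9) + ...].
Sum ≈ 5.1964.

5.1964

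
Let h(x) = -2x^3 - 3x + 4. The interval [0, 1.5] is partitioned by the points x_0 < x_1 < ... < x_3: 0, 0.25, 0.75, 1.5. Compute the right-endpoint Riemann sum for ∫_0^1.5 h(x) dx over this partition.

-4.1796875

Subinterval widths: 0.25, 0.5, 0.75.
Right endpoints: 0.25, 0.75, 1.5.
h(0.25) = 3.21875, h(0.75) = 0.90625, h(1.5) = -7.25.
Sum = Σ Δx_i · h(x_i).
Sum = -4.1796875.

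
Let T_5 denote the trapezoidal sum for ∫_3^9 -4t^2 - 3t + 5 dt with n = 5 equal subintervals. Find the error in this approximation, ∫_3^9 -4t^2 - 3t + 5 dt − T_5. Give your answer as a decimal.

Exact integral: ∫_3^9 f(t) dt = -1014.
T_5 = -1019.76.
Error = -1014 − (-1019.76) = 5.76.

5.76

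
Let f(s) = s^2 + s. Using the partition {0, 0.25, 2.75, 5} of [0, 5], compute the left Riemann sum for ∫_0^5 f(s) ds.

Subinterval widths: 0.25, 2.5, 2.25.
Left endpoints: 0, 0.25, 2.75.
f(0) = 0, f(0.25) = 0.3125, f(2.75) = 10.3125.
Sum = Σ Δs_i · f(s_i).
Sum = 23.984375.

23.984375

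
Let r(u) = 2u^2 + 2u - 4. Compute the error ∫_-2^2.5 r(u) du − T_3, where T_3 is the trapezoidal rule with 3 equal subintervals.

-3.375

Exact integral: ∫_-2^2.5 r(u) du = 0.
T_3 = 3.375.
Error = 0 − 3.375 = -3.375.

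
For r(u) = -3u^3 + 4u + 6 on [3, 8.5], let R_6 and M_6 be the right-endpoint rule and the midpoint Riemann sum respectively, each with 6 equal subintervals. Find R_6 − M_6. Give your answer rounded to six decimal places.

-857.004557

R_6 = -4531.87109375.
M_6 ≈ -3674.86653646.
R_6 − M_6 ≈ -857.004557.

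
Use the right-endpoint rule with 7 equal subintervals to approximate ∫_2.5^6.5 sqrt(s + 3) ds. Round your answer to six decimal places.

11.130733

Δs = (6.5 − 2.5)/7 = 4/7.
Right endpoints: 43/14, 51/14, 59/14, 67/14, 75/14, 83/14, 6.5.
f(43/14) ≈ 2.464027, f(51/14) ≈ 2.577374, f(59/14) ≈ 2.685942, f(67/14) ≈ 2.790289, f(75/14) ≈ 2.890872, f(83/14) ≈ 2.988072, f(6.5) ≈ 3.082207.
Sum = Δs · [f(43/14) + f(51/14) + f(59/14) + ...].
Sum ≈ 11.130733.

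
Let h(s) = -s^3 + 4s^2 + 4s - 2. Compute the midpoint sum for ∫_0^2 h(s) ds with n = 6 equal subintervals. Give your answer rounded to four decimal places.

10.6481

Δs = (2 − 0)/6 = 1/3.
Midpoints: 1/6, 0.5, 5/6, 7/6, 1.5, 11/6.
h(1/6) = -265/216, h(0.5) = 0.875, h(5/6) = 763/216, h(7/6) = 1409/216, h(1.5) = 9.625, h(11/6) = 2725/216.
Sum = Δs · [h(1/6) + h(0.5) + h(5/6) + ...].
Sum ≈ 10.6481.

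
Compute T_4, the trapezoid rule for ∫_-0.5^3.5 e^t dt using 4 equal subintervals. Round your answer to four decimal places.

Δt = (3.5 − (-0.5))/4 = 1.
f(-0.5) ≈ 0.6065, f(0.5) ≈ 1.6487, f(1.5) ≈ 4.4817, f(2.5) ≈ 12.1825, f(3.5) ≈ 33.1155.
T_4 = (Δt/2)·[f(t_0) + 2f(t_1) + 2f(t_2) + 2f(t_3) + f(t_4)].
Sum ≈ 35.1739.

35.1739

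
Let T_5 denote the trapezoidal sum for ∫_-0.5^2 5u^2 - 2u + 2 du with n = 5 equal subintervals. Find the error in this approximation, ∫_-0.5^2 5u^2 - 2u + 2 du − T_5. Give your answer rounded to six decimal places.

Exact integral: ∫_-0.5^2 f(u) du ≈ 14.79166667.
T_5 = 15.3125.
Error ≈ 14.79166667 − 15.3125 ≈ -0.520833.

-0.520833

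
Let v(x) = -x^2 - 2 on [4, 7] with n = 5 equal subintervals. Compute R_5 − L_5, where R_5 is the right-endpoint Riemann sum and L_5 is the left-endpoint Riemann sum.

-19.8

R_5 = -109.08.
L_5 = -89.28.
R_5 − L_5 = -19.8.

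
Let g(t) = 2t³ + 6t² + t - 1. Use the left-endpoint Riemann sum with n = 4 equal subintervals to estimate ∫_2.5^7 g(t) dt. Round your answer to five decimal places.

Δt = (7 − 2.5)/4 = 1.125.
Left endpoints: 2.5, 3.625, 4.75, 5.875.
g(2.5) = 70.25, g(3.625) = 176.73828125, g(4.75) = 353.46875, g(5.875) = 617.52734375.
Sum = Δt · [g(2.5) + g(3.625) + g(4.75) + g(5.875)].
Sum ≈ 1370.23242.

1370.23242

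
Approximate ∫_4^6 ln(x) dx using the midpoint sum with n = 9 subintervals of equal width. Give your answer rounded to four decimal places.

3.2056

Δx = (6 − 4)/9 = 2/9.
Midpoints: 37/9, 13/3, 41/9, 43/9, 5, 47/9, 49/9, 17/3, 53/9.
f(37/9) ≈ 1.4137, f(13/3) ≈ 1.4663, f(41/9) ≈ 1.5163, f(43/9) ≈ 1.5640, f(5) ≈ 1.6094, f(47/9) ≈ 1.6529, f(49/9) ≈ 1.6946, f(17/3) ≈ 1.7346, f(53/9) ≈ 1.7731.
Sum = Δx · [f(37/9) + f(13/3) + f(41/9) + ...].
Sum ≈ 3.2056.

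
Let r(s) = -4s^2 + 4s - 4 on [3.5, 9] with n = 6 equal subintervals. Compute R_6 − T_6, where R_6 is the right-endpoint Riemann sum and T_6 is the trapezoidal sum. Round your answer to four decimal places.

R_6 ≈ -918.372685.
T_6 ≈ -802.414352.
R_6 − T_6 ≈ -115.9583.

-115.9583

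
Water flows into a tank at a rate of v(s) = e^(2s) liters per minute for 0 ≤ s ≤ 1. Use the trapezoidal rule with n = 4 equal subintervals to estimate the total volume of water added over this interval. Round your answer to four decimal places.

3.2608

Δs = (1 − 0)/4 = 0.25.
v(0) ≈ 1.0000, v(0.25) ≈ 1.6487, v(0.5) ≈ 2.7183, v(0.75) ≈ 4.4817, v(1) ≈ 7.3891.
T_4 = (Δs/2)·[v(s_0) + 2v(s_1) + 2v(s_2) + 2v(s_3) + v(s_4)].
Sum ≈ 3.2608.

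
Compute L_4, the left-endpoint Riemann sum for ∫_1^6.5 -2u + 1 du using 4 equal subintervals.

-28.1875

Δu = (6.5 − 1)/4 = 1.375.
Left endpoints: 1, 2.375, 3.75, 5.125.
f(1) = -1, f(2.375) = -3.75, f(3.75) = -6.5, f(5.125) = -9.25.
Sum = Δu · [f(1) + f(2.375) + f(3.75) + f(5.125)].
Sum = -28.1875.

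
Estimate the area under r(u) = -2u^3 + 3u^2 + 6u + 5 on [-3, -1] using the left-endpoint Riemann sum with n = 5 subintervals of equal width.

Δu = (-1 − (-3))/5 = 0.4.
Left endpoints: -3, -2.6, -2.2, -1.8, -1.4.
r(-3) = 68, r(-2.6) = 44.832, r(-2.2) = 27.616, r(-1.8) = 15.584, r(-1.4) = 7.968.
Sum = Δu · [r(-3) + r(-2.6) + r(-2.2) + r(-1.8) + r(-1.4)].
Sum = 65.6.

65.6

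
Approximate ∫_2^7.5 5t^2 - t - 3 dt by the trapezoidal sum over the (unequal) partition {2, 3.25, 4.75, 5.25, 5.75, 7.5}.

656.28125

Subinterval widths: 1.25, 1.5, 0.5, 0.5, 1.75.
f(2) = 15, f(3.25) = 46.5625, f(4.75) = 105.0625, f(5.25) = 129.5625, f(5.75) = 156.5625, f(7.5) = 270.75.
On each subinterval the trapezoid contributes (Δt_i/2)·[f(t_{i-1}) + f(t_i)].
Sum = 656.28125.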